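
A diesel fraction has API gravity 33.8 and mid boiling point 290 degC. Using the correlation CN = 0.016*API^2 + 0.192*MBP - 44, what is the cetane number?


CN = 0.016 * 33.8^2 + 0.192 * 290 - 44
CN = 18.27904 + 55.68 - 44 = 29.95904

29.95904


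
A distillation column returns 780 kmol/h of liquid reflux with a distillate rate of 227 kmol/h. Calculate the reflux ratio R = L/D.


Reflux ratio definition: R = L / D (liquid returned / distillate withdrawn)
L = 780 kmol/h, D = 227 kmol/h
R = 780 / 227 = 3.436

3.436


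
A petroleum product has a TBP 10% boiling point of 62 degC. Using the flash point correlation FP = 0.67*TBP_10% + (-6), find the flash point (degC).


FP = 0.67 * 62 + (-6) = 35.54

35.54 degC


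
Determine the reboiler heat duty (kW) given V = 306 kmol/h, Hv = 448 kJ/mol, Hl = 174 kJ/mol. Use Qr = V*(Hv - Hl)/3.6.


Qr = 306 * (448 - 174) / 3.6 = 306 * 274 / 3.6 = 23290

23290 kW


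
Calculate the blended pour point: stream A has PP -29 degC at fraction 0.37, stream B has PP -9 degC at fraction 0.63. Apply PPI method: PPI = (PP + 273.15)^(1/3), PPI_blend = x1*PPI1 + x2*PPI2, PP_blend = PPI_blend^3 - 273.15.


PPI_1 = (-29 + 273.15)^(1/3) = 6.25008
PPI_2 = (-9 + 273.15)^(1/3) = 6.416283
PPI_blend = 0.37 * 6.25008 + 0.63 * 6.416283 = 6.354788
PP_blend = 6.354788^3 - 273.15 = 256.6275 - 273.15 = -16.52

-16.52 degC


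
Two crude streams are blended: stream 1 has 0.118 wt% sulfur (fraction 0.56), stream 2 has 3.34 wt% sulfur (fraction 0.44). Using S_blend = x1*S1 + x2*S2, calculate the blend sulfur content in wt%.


Linear sulfur blending: S_blend = x1*S1 + x2*S2
Contribution 1: 0.56 * 0.118 = 0.06608 wt%
Contribution 2: 0.44 * 3.34 = 1.4696 wt%
S_blend = 0.06608 + 1.4696 = 1.53568

1.53568 wt%


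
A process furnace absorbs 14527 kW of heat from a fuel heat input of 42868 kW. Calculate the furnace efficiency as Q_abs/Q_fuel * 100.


Furnace efficiency = Q_absorbed / Q_fuel * 100
= 14527 / 42868 * 100 = 33.89

33.89 %


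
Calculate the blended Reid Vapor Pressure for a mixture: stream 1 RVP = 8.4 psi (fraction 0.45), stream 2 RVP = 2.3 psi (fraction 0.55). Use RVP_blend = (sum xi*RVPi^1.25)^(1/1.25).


Chevron index: RVP_blend = (sum xi*RVPi^1.25)^(1/1.25)
RVP^1.25 terms: 0.45 * 8.4^1.25 + 0.55 * 2.3^1.25 = 7.99303
RVP_blend = 7.99303^(1/1.25) = 5.274

5.274 psi


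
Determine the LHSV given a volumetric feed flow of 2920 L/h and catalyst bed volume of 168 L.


LHSV = volumetric feed rate / catalyst volume
= 2920 L/h / 168 L
= 17.38 h^-1

17.38 h^-1


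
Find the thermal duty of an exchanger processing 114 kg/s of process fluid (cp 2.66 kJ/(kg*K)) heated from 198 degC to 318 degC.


Q = m_dot * cp * delta_T
delta_T = 318 - 198 = 120 K
Q = 114 * 2.66 * 120
= 303.24 * 120
= 36388.8 kW

36388.8 kW


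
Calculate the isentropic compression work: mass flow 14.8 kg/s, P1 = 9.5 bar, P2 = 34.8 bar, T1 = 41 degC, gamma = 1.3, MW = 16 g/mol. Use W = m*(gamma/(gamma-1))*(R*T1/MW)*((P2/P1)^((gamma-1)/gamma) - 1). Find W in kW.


Isentropic work: W = m*(gamma/(gamma-1))*(R*T1/MW)*((P2/P1)^((gamma-1)/gamma) - 1)
T1 = 41 + 273.15 = 314.15 K
Pressure ratio = 34.8 / 9.5 = 3.66316
Exponent = (1.3 - 1)/1.3 = 0.230769
(P2/P1)^exp - 1 = 3.66316^0.230769 - 1 = 0.349337
W = 14.8 * 1.3 / 0.3 * 8.314 * 314.15 / 16 * 0.349337 = 3657

3657 kW


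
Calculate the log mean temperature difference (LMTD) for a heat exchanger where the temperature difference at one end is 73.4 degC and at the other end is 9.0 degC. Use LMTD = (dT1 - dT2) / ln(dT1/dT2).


LMTD = (dT1 - dT2) / ln(dT1/dT2)
= (73.4 - 9.0) / ln(73.4 / 9.0) = 64.4 / 2.0987 = 30.69

30.69 degC


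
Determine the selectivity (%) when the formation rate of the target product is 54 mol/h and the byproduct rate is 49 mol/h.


Selectivity = desired / (desired + undesired) * 100
Total products = 54 + 49 = 103 mol/h
S = 54 / 103 * 100
= 0.5243 * 100
= 52.43 %

52.43 %


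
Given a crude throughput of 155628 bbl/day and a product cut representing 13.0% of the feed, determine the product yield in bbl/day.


Crude throughput = 155628 bbl/day
Fraction yield = 13.0%
yield = throughput * fraction / 100
yield = 155628 * 13.0 / 100 = 20231.64

20231.64 bbl/day


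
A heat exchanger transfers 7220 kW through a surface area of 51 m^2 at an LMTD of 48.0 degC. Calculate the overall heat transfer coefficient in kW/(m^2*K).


From Q = U*A*LMTD, U = Q / (A * LMTD)
U = 7220 / (51 * 48.0) = 7220 / 2448 = 2.949

2.949 kW/(m^2*K)


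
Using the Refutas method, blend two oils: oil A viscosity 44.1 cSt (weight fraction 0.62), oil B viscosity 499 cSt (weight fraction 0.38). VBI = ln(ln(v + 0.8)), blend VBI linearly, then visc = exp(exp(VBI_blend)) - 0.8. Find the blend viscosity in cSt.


Refutas method: VBN_i = 14.534*ln(ln(visc_i + 0.8)) + 10.975, blended linearly by mass fraction; since VBN is linear in VBI_i = ln(ln(visc_i + 0.8)) and the fractions sum to 1, blend VBI directly: visc = exp(exp(VBI_blend)) - 0.8
VBI_1 = ln(ln(44.1 + 0.8)) = 1.33617
VBI_2 = ln(ln(499 + 0.8)) = 1.82684
VBI_blend = 0.62 * 1.33617 + 0.38 * 1.82684 = 1.52262
visc_blend = exp(exp(1.52262)) - 0.8 = 97.13

97.13 cSt


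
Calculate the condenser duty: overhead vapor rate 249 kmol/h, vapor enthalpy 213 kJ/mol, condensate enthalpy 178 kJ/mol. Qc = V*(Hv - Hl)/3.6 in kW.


Qc = 249 * (213 - 178) / 3.6 = 249 * 35 / 3.6 = 2421

2421 kW


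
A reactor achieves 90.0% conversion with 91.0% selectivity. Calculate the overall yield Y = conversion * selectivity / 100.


Overall yield = conversion (%) * selectivity (%) / 100
Conversion = 90.0%, Selectivity = 91.0%
Y = 90.0 * 91.0 / 100
= 81.9 %

81.9 %


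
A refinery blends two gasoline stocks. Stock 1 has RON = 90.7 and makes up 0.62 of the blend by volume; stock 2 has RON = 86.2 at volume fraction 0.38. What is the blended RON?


Linear blending: RON_blend = sum(vi * RONi)
Contribution 1: 0.62 * 90.7 = 56.234
Contribution 2: 0.38 * 86.2 = 32.756
RON_blend = 56.234 + 32.756 = 88.99

88.99


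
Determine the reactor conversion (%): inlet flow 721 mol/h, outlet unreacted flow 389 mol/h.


X = (F_in - F_out) / F_in * 100
Moles reacted = 721 - 389 = 332
X = 332 / 721 * 100
= 0.4605 * 100
= 46.05 %

46.05 %


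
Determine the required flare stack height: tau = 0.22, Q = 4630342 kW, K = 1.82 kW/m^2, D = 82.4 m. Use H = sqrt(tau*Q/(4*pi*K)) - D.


tau*Q/(4*pi*K) = 0.22 * 4630342 / (4 * pi * 1.82) = 44540.4
sqrt(44540.4) = 211.046
H = 211.046 - 82.4 = 128.6

128.6 m


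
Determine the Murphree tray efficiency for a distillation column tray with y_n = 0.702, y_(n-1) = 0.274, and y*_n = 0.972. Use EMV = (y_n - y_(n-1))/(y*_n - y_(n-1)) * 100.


Murphree vapor efficiency: EMV = (y_n - y_(n-1)) / (y*_n - y_(n-1)) * 100
EMV = (0.702 - 0.274) / (0.972 - 0.274) * 100 = 0.428 / 0.698 * 100 = 61.32

61.32 %


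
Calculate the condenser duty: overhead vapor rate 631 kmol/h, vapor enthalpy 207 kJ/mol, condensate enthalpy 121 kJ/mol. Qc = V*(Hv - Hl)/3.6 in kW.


Qc = 631 * (207 - 121) / 3.6 = 631 * 86 / 3.6 = 15070

15070 kW


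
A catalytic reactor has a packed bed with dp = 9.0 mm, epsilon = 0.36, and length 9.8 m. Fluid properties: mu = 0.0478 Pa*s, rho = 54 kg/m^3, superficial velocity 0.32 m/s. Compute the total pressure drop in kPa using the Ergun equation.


dp = 9.0 mm = 0.009 m
Viscous term = 150*0.0478*0.32*(1-0.36)^2 / (0.009^2*0.36^3) = 248678
Inertial term = 1.75*54*0.32^2*(1-0.36) / (0.009*0.36^3) = 14749
dP/L = 248678 + 14749 = 263427 Pa/m
dP = 263427 * 9.8 / 1000 = 2582 kPa

2582 kPa


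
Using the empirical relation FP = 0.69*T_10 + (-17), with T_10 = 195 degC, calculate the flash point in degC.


FP = 0.69 * 195 + (-17) = 117.55

117.55 degC


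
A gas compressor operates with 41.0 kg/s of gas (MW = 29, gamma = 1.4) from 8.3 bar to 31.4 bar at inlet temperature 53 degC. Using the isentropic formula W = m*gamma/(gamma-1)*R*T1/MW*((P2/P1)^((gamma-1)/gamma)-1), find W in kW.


Isentropic work: W = m*(gamma/(gamma-1))*(R*T1/MW)*((P2/P1)^((gamma-1)/gamma) - 1)
T1 = 53 + 273.15 = 326.15 K
Pressure ratio = 31.4 / 8.3 = 3.78313
Exponent = (1.4 - 1)/1.4 = 0.285714
(P2/P1)^exp - 1 = 3.78313^0.285714 - 1 = 0.462515
W = 41.0 * 1.4 / 0.4 * 8.314 * 326.15 / 29 * 0.462515 = 6206

6206 kW


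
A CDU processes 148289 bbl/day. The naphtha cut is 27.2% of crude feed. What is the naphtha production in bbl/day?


Crude throughput = 148289 bbl/day
Fraction yield = 27.2%
yield = throughput * fraction / 100
yield = 148289 * 27.2 / 100 = 40334.608

40334.608 bbl/day


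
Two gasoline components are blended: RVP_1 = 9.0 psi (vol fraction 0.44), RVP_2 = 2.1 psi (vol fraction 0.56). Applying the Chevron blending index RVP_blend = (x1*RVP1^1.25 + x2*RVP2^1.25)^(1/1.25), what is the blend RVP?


Chevron index: RVP_blend = (sum xi*RVPi^1.25)^(1/1.25)
RVP^1.25 terms: 0.44 * 9.0^1.25 + 0.56 * 2.1^1.25 = 8.27459
RVP_blend = 8.27459^(1/1.25) = 5.422

5.422 psi


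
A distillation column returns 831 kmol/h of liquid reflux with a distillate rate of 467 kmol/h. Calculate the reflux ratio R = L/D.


Reflux ratio definition: R = L / D (liquid returned / distillate withdrawn)
L = 831 kmol/h, D = 467 kmol/h
R = 831 / 467 = 1.779

1.779


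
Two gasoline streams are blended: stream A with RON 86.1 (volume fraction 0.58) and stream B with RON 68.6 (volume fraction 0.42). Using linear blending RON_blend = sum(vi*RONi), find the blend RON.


Linear blending: RON_blend = sum(vi * RONi)
Contribution 1: 0.58 * 86.1 = 49.938
Contribution 2: 0.42 * 68.6 = 28.812
RON_blend = 49.938 + 28.812 = 78.75

78.75


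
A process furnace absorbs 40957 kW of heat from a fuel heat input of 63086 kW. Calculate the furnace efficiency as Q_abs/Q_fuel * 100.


Furnace efficiency = Q_absorbed / Q_fuel * 100
= 40957 / 63086 * 100 = 64.92

64.92 %


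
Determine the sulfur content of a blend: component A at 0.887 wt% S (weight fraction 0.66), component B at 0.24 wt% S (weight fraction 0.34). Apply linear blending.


Linear sulfur blending: S_blend = x1*S1 + x2*S2
Contribution 1: 0.66 * 0.887 = 0.58542 wt%
Contribution 2: 0.34 * 0.24 = 0.0816 wt%
S_blend = 0.58542 + 0.0816 = 0.66702

0.66702 wt%


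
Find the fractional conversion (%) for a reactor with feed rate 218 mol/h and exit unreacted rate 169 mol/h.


X = (F_in - F_out) / F_in * 100
Moles reacted = 218 - 169 = 49
X = 49 / 218 * 100
= 0.2248 * 100
= 22.48 %

22.48 %


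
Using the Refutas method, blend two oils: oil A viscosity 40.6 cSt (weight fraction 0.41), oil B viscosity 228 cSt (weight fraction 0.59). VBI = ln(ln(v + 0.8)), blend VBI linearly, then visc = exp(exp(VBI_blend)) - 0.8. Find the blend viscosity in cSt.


Refutas method: VBN_i = 14.534*ln(ln(visc_i + 0.8)) + 10.975, blended linearly by mass fraction; since VBN is linear in VBI_i = ln(ln(visc_i + 0.8)) and the fractions sum to 1, blend VBI directly: visc = exp(exp(VBI_blend)) - 0.8
VBI_1 = ln(ln(40.6 + 0.8)) = 1.31461
VBI_2 = ln(ln(228 + 0.8)) = 1.69246
VBI_blend = 0.41 * 1.31461 + 0.59 * 1.69246 = 1.53754
visc_blend = exp(exp(1.53754)) - 0.8 = 104.1

104.1 cSt


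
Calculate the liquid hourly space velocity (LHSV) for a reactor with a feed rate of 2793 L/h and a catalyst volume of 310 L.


LHSV = volumetric feed rate / catalyst volume
= 2793 L/h / 310 L
= 9.010 h^-1

9.010 h^-1


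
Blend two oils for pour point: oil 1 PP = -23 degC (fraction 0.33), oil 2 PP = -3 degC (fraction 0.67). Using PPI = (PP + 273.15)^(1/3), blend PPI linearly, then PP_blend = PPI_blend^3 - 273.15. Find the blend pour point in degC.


PPI_1 = (-23 + 273.15)^(1/3) = 6.300865
PPI_2 = (-3 + 273.15)^(1/3) = 6.464501
PPI_blend = 0.33 * 6.300865 + 0.67 * 6.464501 = 6.410501
PP_blend = 6.410501^3 - 273.15 = 263.4365 - 273.15 = -9.71

-9.71 degC


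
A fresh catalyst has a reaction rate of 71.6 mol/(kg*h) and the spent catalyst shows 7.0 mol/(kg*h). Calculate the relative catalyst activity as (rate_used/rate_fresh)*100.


Activity (%) = (rate_used / rate_fresh) * 100
rate_used = 7.0, rate_fresh = 71.6
= (7.0 / 71.6) * 100
= 0.09777 * 100 = 9.777

9.777 %


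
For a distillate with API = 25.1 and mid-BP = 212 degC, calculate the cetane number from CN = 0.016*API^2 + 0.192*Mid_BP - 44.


CN = 0.016 * 25.1^2 + 0.192 * 212 - 44
CN = 10.08016 + 40.704 - 44 = 6.78416

6.78416


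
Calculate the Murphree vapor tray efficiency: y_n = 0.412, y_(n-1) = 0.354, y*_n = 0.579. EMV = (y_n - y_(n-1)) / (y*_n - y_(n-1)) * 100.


Murphree vapor efficiency: EMV = (y_n - y_(n-1)) / (y*_n - y_(n-1)) * 100
EMV = (0.412 - 0.354) / (0.579 - 0.354) * 100 = 0.058 / 0.225 * 100 = 25.78

25.78 %


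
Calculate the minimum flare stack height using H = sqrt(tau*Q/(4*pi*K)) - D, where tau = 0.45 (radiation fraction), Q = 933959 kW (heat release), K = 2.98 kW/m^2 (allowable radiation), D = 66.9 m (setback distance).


tau*Q/(4*pi*K) = 0.45 * 933959 / (4 * pi * 2.98) = 11223.1
sqrt(11223.1) = 105.939
H = 105.939 - 66.9 = 39.04

39.04 m


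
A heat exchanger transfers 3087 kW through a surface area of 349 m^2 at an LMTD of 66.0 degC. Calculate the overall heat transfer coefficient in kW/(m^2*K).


From Q = U*A*LMTD, U = Q / (A * LMTD)
U = 3087 / (349 * 66.0) = 3087 / 23034 = 0.1340

0.1340 kW/(m^2*K)


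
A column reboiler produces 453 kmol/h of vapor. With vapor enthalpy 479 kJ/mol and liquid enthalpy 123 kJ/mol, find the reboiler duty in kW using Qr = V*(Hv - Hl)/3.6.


Qr = 453 * (479 - 123) / 3.6 = 453 * 356 / 3.6 = 44800

44800 kW


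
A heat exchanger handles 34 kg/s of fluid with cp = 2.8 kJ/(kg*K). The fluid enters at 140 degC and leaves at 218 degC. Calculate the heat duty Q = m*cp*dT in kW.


Q = m_dot * cp * delta_T
delta_T = 218 - 140 = 78 K
Q = 34 * 2.8 * 78
= 95.2 * 78
= 7425.6 kW

7425.6 kW


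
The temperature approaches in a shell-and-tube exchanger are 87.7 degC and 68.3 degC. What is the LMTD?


LMTD = (dT1 - dT2) / ln(dT1/dT2)
= (87.7 - 68.3) / ln(87.7 / 68.3) = 19.4 / 0.250012 = 77.60

77.60 degC


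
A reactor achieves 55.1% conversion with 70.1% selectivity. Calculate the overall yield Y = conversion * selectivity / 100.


Overall yield = conversion (%) * selectivity (%) / 100
Conversion = 55.1%, Selectivity = 70.1%
Y = 55.1 * 70.1 / 100
= 38.6251 %

38.6251 %


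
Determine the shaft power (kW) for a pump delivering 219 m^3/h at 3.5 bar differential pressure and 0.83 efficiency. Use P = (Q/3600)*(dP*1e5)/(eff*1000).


Q = 219 / 3600 = 0.0608333 m^3/s
P = 0.0608333 * (3.5 * 1e5) / 0.83 / 1000 = 25.65

25.65 kW


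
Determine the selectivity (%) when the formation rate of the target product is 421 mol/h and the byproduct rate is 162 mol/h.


Selectivity = desired / (desired + undesired) * 100
Total products = 421 + 162 = 583 mol/h
S = 421 / 583 * 100
= 0.7221 * 100
= 72.21 %

72.21 %


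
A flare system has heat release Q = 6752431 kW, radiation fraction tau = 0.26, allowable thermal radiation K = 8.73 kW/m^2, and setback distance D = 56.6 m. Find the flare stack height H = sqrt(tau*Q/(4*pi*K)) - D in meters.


tau*Q/(4*pi*K) = 0.26 * 6752431 / (4 * pi * 8.73) = 16003.3
sqrt(16003.3) = 126.504
H = 126.504 - 56.6 = 69.90

69.90 m


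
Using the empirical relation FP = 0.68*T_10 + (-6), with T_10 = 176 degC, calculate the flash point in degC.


FP = 0.68 * 176 + (-6) = 113.68

113.68 degC


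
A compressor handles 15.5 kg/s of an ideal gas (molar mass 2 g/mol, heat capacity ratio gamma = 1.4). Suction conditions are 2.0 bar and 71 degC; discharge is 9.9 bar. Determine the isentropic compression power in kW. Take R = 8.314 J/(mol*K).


Isentropic work: W = m*(gamma/(gamma-1))*(R*T1/MW)*((P2/P1)^((gamma-1)/gamma) - 1)
T1 = 71 + 273.15 = 344.15 K
Pressure ratio = 9.9 / 2.0 = 4.95
Exponent = (1.4 - 1)/1.4 = 0.285714
(P2/P1)^exp - 1 = 4.95^0.285714 - 1 = 0.579277
W = 15.5 * 1.4 / 0.4 * 8.314 * 344.15 / 2 * 0.579277 = 44960

44960 kW


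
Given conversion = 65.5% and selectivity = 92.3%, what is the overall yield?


Overall yield = conversion (%) * selectivity (%) / 100
Conversion = 65.5%, Selectivity = 92.3%
Y = 65.5 * 92.3 / 100
= 60.4565 %

60.4565 %


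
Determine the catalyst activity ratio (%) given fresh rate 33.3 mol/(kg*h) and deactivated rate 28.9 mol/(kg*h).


Activity (%) = (rate_used / rate_fresh) * 100
rate_used = 28.9, rate_fresh = 33.3
= (28.9 / 33.3) * 100
= 0.8679 * 100 = 86.79

86.79 %


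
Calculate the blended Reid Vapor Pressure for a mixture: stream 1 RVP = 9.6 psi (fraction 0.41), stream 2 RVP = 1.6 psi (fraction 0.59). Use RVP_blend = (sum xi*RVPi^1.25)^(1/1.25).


Chevron index: RVP_blend = (sum xi*RVPi^1.25)^(1/1.25)
RVP^1.25 terms: 0.41 * 9.6^1.25 + 0.59 * 1.6^1.25 = 7.98994
RVP_blend = 7.98994^(1/1.25) = 5.273

5.273 psi


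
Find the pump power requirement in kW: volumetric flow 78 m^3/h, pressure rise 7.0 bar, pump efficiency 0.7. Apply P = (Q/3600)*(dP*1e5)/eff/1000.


Q = 78 / 3600 = 0.0216667 m^3/s
P = 0.0216667 * (7.0 * 1e5) / 0.7 / 1000 = 21.67

21.67 kW


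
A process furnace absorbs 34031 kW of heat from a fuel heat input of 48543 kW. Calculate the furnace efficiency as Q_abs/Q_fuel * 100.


Furnace efficiency = Q_absorbed / Q_fuel * 100
= 34031 / 48543 * 100 = 70.10

70.10 %


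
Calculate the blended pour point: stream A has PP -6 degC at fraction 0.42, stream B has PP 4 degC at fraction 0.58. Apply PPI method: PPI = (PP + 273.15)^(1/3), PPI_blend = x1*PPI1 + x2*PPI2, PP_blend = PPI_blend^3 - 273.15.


PPI_1 = (-6 + 273.15)^(1/3) = 6.440482
PPI_2 = (4 + 273.15)^(1/3) = 6.51986
PPI_blend = 0.42 * 6.440482 + 0.58 * 6.51986 = 6.486521
PP_blend = 6.486521^3 - 273.15 = 272.9201 - 273.15 = -0.23

-0.23 degC


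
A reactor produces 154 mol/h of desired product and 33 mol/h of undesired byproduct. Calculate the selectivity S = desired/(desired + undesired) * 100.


Selectivity = desired / (desired + undesired) * 100
Total products = 154 + 33 = 187 mol/h
S = 154 / 187 * 100
= 0.8235 * 100
= 82.35 %

82.35 %


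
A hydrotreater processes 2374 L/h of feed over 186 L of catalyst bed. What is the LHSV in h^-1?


LHSV = volumetric feed rate / catalyst volume
= 2374 L/h / 186 L
= 12.76 h^-1

12.76 h^-1


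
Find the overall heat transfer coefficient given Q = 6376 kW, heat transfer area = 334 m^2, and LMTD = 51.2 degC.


From Q = U*A*LMTD, U = Q / (A * LMTD)
U = 6376 / (334 * 51.2) = 6376 / 17100.8 = 0.3728

0.3728 kW/(m^2*K)


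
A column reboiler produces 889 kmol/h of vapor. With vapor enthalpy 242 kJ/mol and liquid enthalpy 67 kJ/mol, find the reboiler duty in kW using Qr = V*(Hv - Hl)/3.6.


Qr = 889 * (242 - 67) / 3.6 = 889 * 175 / 3.6 = 43220

43220 kW


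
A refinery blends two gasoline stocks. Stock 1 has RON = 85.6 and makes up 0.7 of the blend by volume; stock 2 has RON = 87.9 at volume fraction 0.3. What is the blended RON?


Linear blending: RON_blend = sum(vi * RONi)
Contribution 1: 0.7 * 85.6 = 59.92
Contribution 2: 0.3 * 87.9 = 26.37
RON_blend = 59.92 + 26.37 = 86.29

86.29


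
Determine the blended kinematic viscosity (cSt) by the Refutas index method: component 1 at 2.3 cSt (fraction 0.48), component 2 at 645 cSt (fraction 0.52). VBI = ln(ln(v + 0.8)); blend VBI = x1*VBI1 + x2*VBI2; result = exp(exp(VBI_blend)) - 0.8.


Refutas method: VBN_i = 14.534*ln(ln(visc_i + 0.8)) + 10.975, blended linearly by mass fraction; since VBN is linear in VBI_i = ln(ln(visc_i + 0.8)) and the fractions sum to 1, blend VBI directly: visc = exp(exp(VBI_blend)) - 0.8
VBI_1 = ln(ln(2.3 + 0.8)) = 0.123458
VBI_2 = ln(ln(645 + 0.8)) = 1.86725
VBI_blend = 0.48 * 0.123458 + 0.52 * 1.86725 = 1.03023
visc_blend = exp(exp(1.03023)) - 0.8 = 15.67

15.67 cSt


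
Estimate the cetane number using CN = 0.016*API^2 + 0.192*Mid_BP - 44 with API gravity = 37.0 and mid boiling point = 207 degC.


CN = 0.016 * 37.0^2 + 0.192 * 207 - 44
CN = 21.904 + 39.744 - 44 = 17.648

17.648


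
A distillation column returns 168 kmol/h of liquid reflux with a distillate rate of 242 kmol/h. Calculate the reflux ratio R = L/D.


Reflux ratio definition: R = L / D (liquid returned / distillate withdrawn)
L = 168 kmol/h, D = 242 kmol/h
R = 168 / 242 = 0.6942

0.6942


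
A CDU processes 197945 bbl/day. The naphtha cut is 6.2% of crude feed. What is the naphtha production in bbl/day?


Crude throughput = 197945 bbl/day
Fraction yield = 6.2%
yield = throughput * fraction / 100
yield = 197945 * 6.2 / 100 = 12272.59

12272.59 bbl/day


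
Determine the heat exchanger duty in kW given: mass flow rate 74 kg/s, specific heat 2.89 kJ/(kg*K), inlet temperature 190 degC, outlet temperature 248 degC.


Q = m_dot * cp * delta_T
delta_T = 248 - 190 = 58 K
Q = 74 * 2.89 * 58
= 213.86 * 58
= 12403.88 kW

12403.88 kW


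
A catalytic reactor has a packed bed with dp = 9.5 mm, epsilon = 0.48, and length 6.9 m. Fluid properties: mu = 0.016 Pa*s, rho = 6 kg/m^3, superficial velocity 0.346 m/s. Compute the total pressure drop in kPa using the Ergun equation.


dp = 9.5 mm = 0.0095 m
Viscous term = 150*0.016*0.346*(1-0.48)^2 / (0.0095^2*0.48^3) = 22496.9
Inertial term = 1.75*6*0.346^2*(1-0.48) / (0.0095*0.48^3) = 622.153
dP/L = 22496.9 + 622.153 = 23119.1 Pa/m
dP = 23119.1 * 6.9 / 1000 = 159.5 kPa

159.5 kPa


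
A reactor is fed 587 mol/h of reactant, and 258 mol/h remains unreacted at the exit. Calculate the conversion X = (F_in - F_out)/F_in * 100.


X = (F_in - F_out) / F_in * 100
Moles reacted = 587 - 258 = 329
X = 329 / 587 * 100
= 0.5605 * 100
= 56.05 %

56.05 %


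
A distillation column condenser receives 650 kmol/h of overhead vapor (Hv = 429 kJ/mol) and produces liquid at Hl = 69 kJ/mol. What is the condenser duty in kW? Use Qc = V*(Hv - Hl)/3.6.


Qc = 650 * (429 - 69) / 3.6 = 650 * 360 / 3.6 = 65000

65000 kW


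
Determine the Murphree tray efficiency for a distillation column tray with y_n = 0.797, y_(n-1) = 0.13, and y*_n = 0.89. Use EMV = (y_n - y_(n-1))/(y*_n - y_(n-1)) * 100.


Murphree vapor efficiency: EMV = (y_n - y_(n-1)) / (y*_n - y_(n-1)) * 100
EMV = (0.797 - 0.13) / (0.89 - 0.13) * 100 = 0.667 / 0.76 * 100 = 87.76

87.76 %


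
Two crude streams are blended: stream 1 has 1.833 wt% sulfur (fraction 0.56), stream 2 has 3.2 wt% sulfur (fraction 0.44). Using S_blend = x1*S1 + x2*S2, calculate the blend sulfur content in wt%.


Linear sulfur blending: S_blend = x1*S1 + x2*S2
Contribution 1: 0.56 * 1.833 = 1.02648 wt%
Contribution 2: 0.44 * 3.2 = 1.408 wt%
S_blend = 1.02648 + 1.408 = 2.43448

2.43448 wt%


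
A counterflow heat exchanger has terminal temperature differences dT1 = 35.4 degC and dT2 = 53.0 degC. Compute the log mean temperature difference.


LMTD = (dT1 - dT2) / ln(dT1/dT2)
= (35.4 - 53.0) / ln(35.4 / 53.0) = -17.6 / -0.40358 = 43.61

43.61 degC


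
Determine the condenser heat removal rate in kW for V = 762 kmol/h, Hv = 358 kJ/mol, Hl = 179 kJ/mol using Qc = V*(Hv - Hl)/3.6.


Qc = 762 * (358 - 179) / 3.6 = 762 * 179 / 3.6 = 37890

37890 kW


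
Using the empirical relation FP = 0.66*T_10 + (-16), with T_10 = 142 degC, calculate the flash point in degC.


FP = 0.66 * 142 + (-16) = 77.72

77.72 degC


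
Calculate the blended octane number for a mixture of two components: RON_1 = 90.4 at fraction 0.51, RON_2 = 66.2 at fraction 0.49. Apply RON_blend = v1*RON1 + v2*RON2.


Linear blending: RON_blend = sum(vi * RONi)
Contribution 1: 0.51 * 90.4 = 46.104
Contribution 2: 0.49 * 66.2 = 32.438
RON_blend = 46.104 + 32.438 = 78.542

78.542


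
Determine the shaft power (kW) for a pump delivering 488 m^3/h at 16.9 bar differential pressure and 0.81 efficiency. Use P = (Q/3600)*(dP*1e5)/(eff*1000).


Q = 488 / 3600 = 0.135556 m^3/s
P = 0.135556 * (16.9 * 1e5) / 0.81 / 1000 = 282.8

282.8 kW


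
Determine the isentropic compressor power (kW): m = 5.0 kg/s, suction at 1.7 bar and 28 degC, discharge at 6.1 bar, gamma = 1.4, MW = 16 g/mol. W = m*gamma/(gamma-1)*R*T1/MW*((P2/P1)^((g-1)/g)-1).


Isentropic work: W = m*(gamma/(gamma-1))*(R*T1/MW)*((P2/P1)^((gamma-1)/gamma) - 1)
T1 = 28 + 273.15 = 301.15 K
Pressure ratio = 6.1 / 1.7 = 3.58824
Exponent = (1.4 - 1)/1.4 = 0.285714
(P2/P1)^exp - 1 = 3.58824^0.285714 - 1 = 0.44058
W = 5.0 * 1.4 / 0.4 * 8.314 * 301.15 / 16 * 0.44058 = 1207

1207 kW


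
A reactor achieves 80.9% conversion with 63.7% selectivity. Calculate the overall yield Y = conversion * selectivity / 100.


Overall yield = conversion (%) * selectivity (%) / 100
Conversion = 80.9%, Selectivity = 63.7%
Y = 80.9 * 63.7 / 100
= 51.5333 %

51.5333 %


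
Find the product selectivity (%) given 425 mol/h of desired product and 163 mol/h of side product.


Selectivity = desired / (desired + undesired) * 100
Total products = 425 + 163 = 588 mol/h
S = 425 / 588 * 100
= 0.7228 * 100
= 72.28 %

72.28 %


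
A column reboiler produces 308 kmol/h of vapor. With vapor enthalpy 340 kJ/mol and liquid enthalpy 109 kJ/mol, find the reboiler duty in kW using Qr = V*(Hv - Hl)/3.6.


Qr = 308 * (340 - 109) / 3.6 = 308 * 231 / 3.6 = 19760

19760 kW


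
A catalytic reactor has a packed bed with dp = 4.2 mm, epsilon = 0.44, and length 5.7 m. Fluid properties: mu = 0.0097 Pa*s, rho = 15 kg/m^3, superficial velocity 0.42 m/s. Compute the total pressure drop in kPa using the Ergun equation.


dp = 4.2 mm = 0.0042 m
Viscous term = 150*0.0097*0.42*(1-0.44)^2 / (0.0042^2*0.44^3) = 127536
Inertial term = 1.75*15*0.42^2*(1-0.44) / (0.0042*0.44^3) = 7247.84
dP/L = 127536 + 7247.84 = 134784 Pa/m
dP = 134784 * 5.7 / 1000 = 768.3 kPa

768.3 kPa


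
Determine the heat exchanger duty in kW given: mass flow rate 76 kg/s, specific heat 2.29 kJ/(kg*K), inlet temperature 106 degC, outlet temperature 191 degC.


Q = m_dot * cp * delta_T
delta_T = 191 - 106 = 85 K
Q = 76 * 2.29 * 85
= 174.04 * 85
= 14793.4 kW

14793.4 kW


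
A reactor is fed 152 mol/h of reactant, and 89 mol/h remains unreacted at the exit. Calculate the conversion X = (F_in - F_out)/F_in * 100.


X = (F_in - F_out) / F_in * 100
Moles reacted = 152 - 89 = 63
X = 63 / 152 * 100
= 0.4145 * 100
= 41.45 %

41.45 %


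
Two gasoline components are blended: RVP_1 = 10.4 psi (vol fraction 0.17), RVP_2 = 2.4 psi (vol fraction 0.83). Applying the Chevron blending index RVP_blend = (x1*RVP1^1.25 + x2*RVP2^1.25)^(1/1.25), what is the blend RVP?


Chevron index: RVP_blend = (sum xi*RVPi^1.25)^(1/1.25)
RVP^1.25 terms: 0.17 * 10.4^1.25 + 0.83 * 2.4^1.25 = 5.65435
RVP_blend = 5.65435^(1/1.25) = 3.999

3.999 psi


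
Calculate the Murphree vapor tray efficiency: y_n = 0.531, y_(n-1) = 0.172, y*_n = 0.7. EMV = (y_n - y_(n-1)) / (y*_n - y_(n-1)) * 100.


Murphree vapor efficiency: EMV = (y_n - y_(n-1)) / (y*_n - y_(n-1)) * 100
EMV = (0.531 - 0.172) / (0.7 - 0.172) * 100 = 0.359 / 0.528 * 100 = 67.99

67.99 %


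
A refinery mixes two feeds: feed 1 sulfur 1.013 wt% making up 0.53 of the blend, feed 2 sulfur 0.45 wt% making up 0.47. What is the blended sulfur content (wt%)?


Linear sulfur blending: S_blend = x1*S1 + x2*S2
Contribution 1: 0.53 * 1.013 = 0.53689 wt%
Contribution 2: 0.47 * 0.45 = 0.2115 wt%
S_blend = 0.53689 + 0.2115 = 0.74839

0.74839 wt%


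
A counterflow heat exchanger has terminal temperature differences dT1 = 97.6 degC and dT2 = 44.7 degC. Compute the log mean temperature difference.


LMTD = (dT1 - dT2) / ln(dT1/dT2)
= (97.6 - 44.7) / ln(97.6 / 44.7) = 52.9 / 0.780904 = 67.74

67.74 degC


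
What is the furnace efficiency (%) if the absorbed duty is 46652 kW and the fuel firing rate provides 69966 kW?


Furnace efficiency = Q_absorbed / Q_fuel * 100
= 46652 / 69966 * 100 = 66.68

66.68 %


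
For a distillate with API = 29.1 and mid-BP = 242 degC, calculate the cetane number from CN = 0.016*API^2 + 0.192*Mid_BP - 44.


CN = 0.016 * 29.1^2 + 0.192 * 242 - 44
CN = 13.54896 + 46.464 - 44 = 16.01296

16.01296


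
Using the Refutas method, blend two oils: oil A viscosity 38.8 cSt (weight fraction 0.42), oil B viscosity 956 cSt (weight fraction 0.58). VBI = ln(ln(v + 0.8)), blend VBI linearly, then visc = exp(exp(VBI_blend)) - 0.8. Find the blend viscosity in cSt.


Refutas method: VBN_i = 14.534*ln(ln(visc_i + 0.8)) + 10.975, blended linearly by mass fraction; since VBN is linear in VBI_i = ln(ln(visc_i + 0.8)) and the fractions sum to 1, blend VBI directly: visc = exp(exp(VBI_blend)) - 0.8
VBI_1 = ln(ln(38.8 + 0.8)) = 1.30259
VBI_2 = ln(ln(956 + 0.8)) = 1.92623
VBI_blend = 0.42 * 1.30259 + 0.58 * 1.92623 = 1.6643
visc_blend = exp(exp(1.6643)) - 0.8 = 196.0

196.0 cSt


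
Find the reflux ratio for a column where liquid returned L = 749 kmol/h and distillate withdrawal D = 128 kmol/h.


Reflux ratio definition: R = L / D (liquid returned / distillate withdrawn)
L = 749 kmol/h, D = 128 kmol/h
R = 749 / 128 = 5.852

5.852


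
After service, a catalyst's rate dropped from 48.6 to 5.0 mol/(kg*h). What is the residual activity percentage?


Activity (%) = (rate_used / rate_fresh) * 100
rate_used = 5.0, rate_fresh = 48.6
= (5.0 / 48.6) * 100
= 0.1029 * 100 = 10.29

10.29 %


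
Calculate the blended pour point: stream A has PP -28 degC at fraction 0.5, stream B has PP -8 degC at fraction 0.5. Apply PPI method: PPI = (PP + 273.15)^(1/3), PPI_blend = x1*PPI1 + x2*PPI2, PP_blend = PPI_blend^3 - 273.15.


PPI_1 = (-28 + 273.15)^(1/3) = 6.258601
PPI_2 = (-8 + 273.15)^(1/3) = 6.42437
PPI_blend = 0.5 * 6.258601 + 0.5 * 6.42437 = 6.341485
PP_blend = 6.341485^3 - 273.15 = 255.0192 - 273.15 = -18.13

-18.13 degC


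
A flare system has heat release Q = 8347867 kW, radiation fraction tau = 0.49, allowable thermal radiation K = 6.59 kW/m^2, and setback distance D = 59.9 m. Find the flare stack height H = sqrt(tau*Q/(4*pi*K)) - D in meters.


tau*Q/(4*pi*K) = 0.49 * 8347867 / (4 * pi * 6.59) = 49394.2
sqrt(49394.2) = 222.248
H = 222.248 - 59.9 = 162.3

162.3 m


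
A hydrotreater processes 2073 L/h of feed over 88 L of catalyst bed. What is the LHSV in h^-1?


LHSV = volumetric feed rate / catalyst volume
= 2073 L/h / 88 L
= 23.56 h^-1

23.56 h^-1


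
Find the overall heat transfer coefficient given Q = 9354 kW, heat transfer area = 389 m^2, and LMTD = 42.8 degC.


From Q = U*A*LMTD, U = Q / (A * LMTD)
U = 9354 / (389 * 42.8) = 9354 / 16649.2 = 0.5618

0.5618 kW/(m^2*K)


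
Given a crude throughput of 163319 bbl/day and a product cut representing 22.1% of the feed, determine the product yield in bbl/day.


Crude throughput = 163319 bbl/day
Fraction yield = 22.1%
yield = throughput * fraction / 100
yield = 163319 * 22.1 / 100 = 36093.499

36093.499 bbl/day


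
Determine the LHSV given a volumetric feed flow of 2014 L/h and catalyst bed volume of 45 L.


LHSV = volumetric feed rate / catalyst volume
= 2014 L/h / 45 L
= 44.76 h^-1

44.76 h^-1


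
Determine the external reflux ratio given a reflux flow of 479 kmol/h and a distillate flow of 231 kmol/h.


Reflux ratio definition: R = L / D (liquid returned / distillate withdrawn)
L = 479 kmol/h, D = 231 kmol/h
R = 479 / 231 = 2.074

2.074


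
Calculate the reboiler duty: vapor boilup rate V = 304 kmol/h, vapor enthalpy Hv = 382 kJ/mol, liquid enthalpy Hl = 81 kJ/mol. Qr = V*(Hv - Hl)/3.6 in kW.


Qr = 304 * (382 - 81) / 3.6 = 304 * 301 / 3.6 = 25420

25420 kW


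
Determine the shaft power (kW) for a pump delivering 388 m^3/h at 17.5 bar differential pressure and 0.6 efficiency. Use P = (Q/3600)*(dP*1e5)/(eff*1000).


Q = 388 / 3600 = 0.107778 m^3/s
P = 0.107778 * (17.5 * 1e5) / 0.6 / 1000 = 314.4

314.4 kW


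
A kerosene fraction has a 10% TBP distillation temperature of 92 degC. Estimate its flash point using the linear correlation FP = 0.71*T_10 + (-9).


FP = 0.71 * 92 + (-9) = 56.32

56.32 degC


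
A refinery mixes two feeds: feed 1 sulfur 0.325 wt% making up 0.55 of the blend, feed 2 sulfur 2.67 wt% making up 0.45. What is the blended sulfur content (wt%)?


Linear sulfur blending: S_blend = x1*S1 + x2*S2
Contribution 1: 0.55 * 0.325 = 0.17875 wt%
Contribution 2: 0.45 * 2.67 = 1.2015 wt%
S_blend = 0.17875 + 1.2015 = 1.38025

1.38025 wt%


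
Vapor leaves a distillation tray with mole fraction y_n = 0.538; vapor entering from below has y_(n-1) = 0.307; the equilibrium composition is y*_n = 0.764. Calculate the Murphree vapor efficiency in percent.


Murphree vapor efficiency: EMV = (y_n - y_(n-1)) / (y*_n - y_(n-1)) * 100
EMV = (0.538 - 0.307) / (0.764 - 0.307) * 100 = 0.231 / 0.457 * 100 = 50.55

50.55 %


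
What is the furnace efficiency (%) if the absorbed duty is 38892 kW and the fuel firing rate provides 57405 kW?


Furnace efficiency = Q_absorbed / Q_fuel * 100
= 38892 / 57405 * 100 = 67.75

67.75 %


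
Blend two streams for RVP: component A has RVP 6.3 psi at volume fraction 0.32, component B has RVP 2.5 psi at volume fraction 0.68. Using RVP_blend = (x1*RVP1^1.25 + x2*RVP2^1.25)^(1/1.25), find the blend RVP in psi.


Chevron index: RVP_blend = (sum xi*RVPi^1.25)^(1/1.25)
RVP^1.25 terms: 0.32 * 6.3^1.25 + 0.68 * 2.5^1.25 = 5.33157
RVP_blend = 5.33157^(1/1.25) = 3.815

3.815 psi


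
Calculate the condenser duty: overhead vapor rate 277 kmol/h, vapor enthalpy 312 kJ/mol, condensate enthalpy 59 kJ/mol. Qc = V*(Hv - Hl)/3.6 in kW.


Qc = 277 * (312 - 59) / 3.6 = 277 * 253 / 3.6 = 19470

19470 kW


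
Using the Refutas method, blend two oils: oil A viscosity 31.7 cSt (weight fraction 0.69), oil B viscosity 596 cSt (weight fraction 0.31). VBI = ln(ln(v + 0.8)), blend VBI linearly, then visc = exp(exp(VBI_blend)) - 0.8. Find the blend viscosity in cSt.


Refutas method: VBN_i = 14.534*ln(ln(visc_i + 0.8)) + 10.975, blended linearly by mass fraction; since VBN is linear in VBI_i = ln(ln(visc_i + 0.8)) and the fractions sum to 1, blend VBI directly: visc = exp(exp(VBI_blend)) - 0.8
VBI_1 = ln(ln(31.7 + 0.8)) = 1.24739
VBI_2 = ln(ln(596 + 0.8)) = 1.85498
VBI_blend = 0.69 * 1.24739 + 0.31 * 1.85498 = 1.43574
visc_blend = exp(exp(1.43574)) - 0.8 = 66.07

66.07 cSt


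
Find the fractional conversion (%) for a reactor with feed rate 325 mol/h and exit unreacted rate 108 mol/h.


X = (F_in - F_out) / F_in * 100
Moles reacted = 325 - 108 = 217
X = 217 / 325 * 100
= 0.6677 * 100
= 66.77 %

66.77 %


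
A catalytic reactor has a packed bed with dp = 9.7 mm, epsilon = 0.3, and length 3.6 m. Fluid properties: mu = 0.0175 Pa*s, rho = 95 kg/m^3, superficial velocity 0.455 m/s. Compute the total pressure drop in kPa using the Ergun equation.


dp = 9.7 mm = 0.0097 m
Viscous term = 150*0.0175*0.455*(1-0.3)^2 / (0.0097^2*0.3^3) = 230372
Inertial term = 1.75*95*0.455^2*(1-0.3) / (0.0097*0.3^3) = 91991.3
dP/L = 230372 + 91991.3 = 322363 Pa/m
dP = 322363 * 3.6 / 1000 = 1161 kPa

1161 kPa


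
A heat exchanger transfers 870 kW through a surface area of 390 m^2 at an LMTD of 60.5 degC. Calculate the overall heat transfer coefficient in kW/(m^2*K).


From Q = U*A*LMTD, U = Q / (A * LMTD)
U = 870 / (390 * 60.5) = 870 / 23595 = 0.03687

0.03687 kW/(m^2*K)


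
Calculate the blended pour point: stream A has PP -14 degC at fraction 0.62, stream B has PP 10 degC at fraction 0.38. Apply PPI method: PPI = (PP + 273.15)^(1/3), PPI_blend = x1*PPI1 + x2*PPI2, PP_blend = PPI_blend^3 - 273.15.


PPI_1 = (-14 + 273.15)^(1/3) = 6.375541
PPI_2 = (10 + 273.15)^(1/3) = 6.566574
PPI_blend = 0.62 * 6.375541 + 0.38 * 6.566574 = 6.448134
PP_blend = 6.448134^3 - 273.15 = 268.1033 - 273.15 = -5.05

-5.05 degC


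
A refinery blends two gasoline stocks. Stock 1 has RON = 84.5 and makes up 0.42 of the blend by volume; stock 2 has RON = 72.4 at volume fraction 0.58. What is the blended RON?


Linear blending: RON_blend = sum(vi * RONi)
Contribution 1: 0.42 * 84.5 = 35.49
Contribution 2: 0.58 * 72.4 = 41.992
RON_blend = 35.49 + 41.992 = 77.482

77.482


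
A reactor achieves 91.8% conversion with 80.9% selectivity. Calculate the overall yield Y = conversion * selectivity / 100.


Overall yield = conversion (%) * selectivity (%) / 100
Conversion = 91.8%, Selectivity = 80.9%
Y = 91.8 * 80.9 / 100
= 74.2662 %

74.2662 %


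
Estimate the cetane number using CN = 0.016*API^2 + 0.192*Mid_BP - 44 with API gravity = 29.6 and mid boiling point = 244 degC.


CN = 0.016 * 29.6^2 + 0.192 * 244 - 44
CN = 14.01856 + 46.848 - 44 = 16.86656

16.86656


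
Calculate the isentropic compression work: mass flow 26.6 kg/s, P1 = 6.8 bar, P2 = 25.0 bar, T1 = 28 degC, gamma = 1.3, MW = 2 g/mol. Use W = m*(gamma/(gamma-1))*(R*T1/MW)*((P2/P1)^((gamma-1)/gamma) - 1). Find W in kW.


Isentropic work: W = m*(gamma/(gamma-1))*(R*T1/MW)*((P2/P1)^((gamma-1)/gamma) - 1)
T1 = 28 + 273.15 = 301.15 K
Pressure ratio = 25.0 / 6.8 = 3.67647
Exponent = (1.3 - 1)/1.3 = 0.230769
(P2/P1)^exp - 1 = 3.67647^0.230769 - 1 = 0.350467
W = 26.6 * 1.3 / 0.3 * 8.314 * 301.15 / 2 * 0.350467 = 50570

50570 kW


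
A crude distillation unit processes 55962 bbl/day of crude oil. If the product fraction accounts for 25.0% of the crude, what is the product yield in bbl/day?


Crude throughput = 55962 bbl/day
Fraction yield = 25.0%
yield = throughput * fraction / 100
yield = 55962 * 25.0 / 100 = 13990.5

13990.5 bbl/day


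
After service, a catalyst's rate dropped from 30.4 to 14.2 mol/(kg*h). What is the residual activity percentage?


Activity (%) = (rate_used / rate_fresh) * 100
rate_used = 14.2, rate_fresh = 30.4
= (14.2 / 30.4) * 100
= 0.4671 * 100 = 46.71

46.71 %


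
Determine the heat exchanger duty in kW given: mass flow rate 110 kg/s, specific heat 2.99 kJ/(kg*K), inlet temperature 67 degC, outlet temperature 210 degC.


Q = m_dot * cp * delta_T
delta_T = 210 - 67 = 143 K
Q = 110 * 2.99 * 143
= 328.9 * 143
= 47032.7 kW

47032.7 kW


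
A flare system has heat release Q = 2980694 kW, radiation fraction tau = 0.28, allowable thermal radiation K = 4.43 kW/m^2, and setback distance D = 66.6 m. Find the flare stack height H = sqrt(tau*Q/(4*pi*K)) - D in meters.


tau*Q/(4*pi*K) = 0.28 * 2980694 / (4 * pi * 4.43) = 14992.1
sqrt(14992.1) = 122.442
H = 122.442 - 66.6 = 55.84

55.84 m


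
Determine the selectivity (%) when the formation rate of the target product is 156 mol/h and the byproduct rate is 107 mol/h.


Selectivity = desired / (desired + undesired) * 100
Total products = 156 + 107 = 263 mol/h
S = 156 / 263 * 100
= 0.5932 * 100
= 59.32 %

59.32 %


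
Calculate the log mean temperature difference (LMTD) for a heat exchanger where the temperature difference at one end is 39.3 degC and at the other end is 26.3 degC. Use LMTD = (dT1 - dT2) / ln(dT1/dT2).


LMTD = (dT1 - dT2) / ln(dT1/dT2)
= (39.3 - 26.3) / ln(39.3 / 26.3) = 13 / 0.401656 = 32.37

32.37 degC


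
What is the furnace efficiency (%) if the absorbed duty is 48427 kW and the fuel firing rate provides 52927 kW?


Furnace efficiency = Q_absorbed / Q_fuel * 100
= 48427 / 52927 * 100 = 91.50

91.50 %


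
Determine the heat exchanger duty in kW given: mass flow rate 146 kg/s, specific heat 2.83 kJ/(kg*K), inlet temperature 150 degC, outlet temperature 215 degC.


Q = m_dot * cp * delta_T
delta_T = 215 - 150 = 65 K
Q = 146 * 2.83 * 65
= 413.18 * 65
= 26856.7 kW

26856.7 kW


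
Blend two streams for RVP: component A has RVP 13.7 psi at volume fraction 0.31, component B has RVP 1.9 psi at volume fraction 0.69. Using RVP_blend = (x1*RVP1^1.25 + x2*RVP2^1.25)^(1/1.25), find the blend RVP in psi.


Chevron index: RVP_blend = (sum xi*RVPi^1.25)^(1/1.25)
RVP^1.25 terms: 0.31 * 13.7^1.25 + 0.69 * 1.9^1.25 = 9.70994
RVP_blend = 9.70994^(1/1.25) = 6.163

6.163 psi


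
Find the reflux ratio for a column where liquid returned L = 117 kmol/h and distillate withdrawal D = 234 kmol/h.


Reflux ratio definition: R = L / D (liquid returned / distillate withdrawn)
L = 117 kmol/h, D = 234 kmol/h
R = 117 / 234 = 0.5000

0.5000


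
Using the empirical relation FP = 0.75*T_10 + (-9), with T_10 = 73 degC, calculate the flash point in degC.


FP = 0.75 * 73 + (-9) = 45.75

45.75 degC


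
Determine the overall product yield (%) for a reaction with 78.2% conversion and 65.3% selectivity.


Overall yield = conversion (%) * selectivity (%) / 100
Conversion = 78.2%, Selectivity = 65.3%
Y = 78.2 * 65.3 / 100
= 51.0646 %

51.0646 %
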